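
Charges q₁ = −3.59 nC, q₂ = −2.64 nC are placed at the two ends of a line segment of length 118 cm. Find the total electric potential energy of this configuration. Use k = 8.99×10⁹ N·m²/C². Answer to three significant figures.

7.22×10⁻⁸ J

The work to assemble the configuration equals its total potential energy, U = Σ kqᵢqⱼ/rᵢⱼ over all pairs.
The separation is r = 1.18 m.
U = (7.22×10⁻⁸) = 7.22×10⁻⁸ J.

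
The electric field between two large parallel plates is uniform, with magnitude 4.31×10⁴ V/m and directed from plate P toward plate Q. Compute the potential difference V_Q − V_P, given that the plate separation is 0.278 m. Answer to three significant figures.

In a uniform field, potential decreases in the direction of E: ΔV = −E·d for a displacement d parallel to E.
Going from P to Q is a displacement of 0.278 m along the field, so V_Q − V_P = −Ed = -1.20×10⁴ V.

-1.20×10⁴ V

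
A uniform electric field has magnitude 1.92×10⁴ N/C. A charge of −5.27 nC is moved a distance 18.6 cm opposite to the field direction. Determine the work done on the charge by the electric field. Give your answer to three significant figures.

The potential change for a displacement 18.6 cm opposite to the field direction is ΔV = +Ed = 3570 V.
W_field = −qΔV = 1.88×10⁻⁵ J.

1.88×10⁻⁵ J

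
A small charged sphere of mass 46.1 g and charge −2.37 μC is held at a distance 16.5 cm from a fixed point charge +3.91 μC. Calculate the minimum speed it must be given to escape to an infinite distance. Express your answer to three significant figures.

To just escape, total mechanical energy must reach zero at infinity: ½mv²_min + U = 0, so ½mv²_min = −U = |kQq|/r.
|U| = |kQq|/r = (8.99×10⁹ N·m²/C²)(3.91×10⁻⁶)(2.37×10⁻⁶)/(0.165) = 0.505 J.
v_min = √(2|U|/m) = √(2·0.505/0.0461) = 4.68 m/s.

4.68 m/s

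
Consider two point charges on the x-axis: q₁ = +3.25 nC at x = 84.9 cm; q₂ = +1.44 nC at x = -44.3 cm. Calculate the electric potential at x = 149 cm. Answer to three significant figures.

52.3 V

Electric potential is a scalar, so the contributions from each charge add algebraically: V = Σ kqᵢ/rᵢ.
Distances from the field point to each charge: r₁ = 0.641 m, r₂ = 1.93 m.
V = k[(3.25×10⁻⁹)/(0.641) + (1.44×10⁻⁹)/(1.93)] = 52.3 V.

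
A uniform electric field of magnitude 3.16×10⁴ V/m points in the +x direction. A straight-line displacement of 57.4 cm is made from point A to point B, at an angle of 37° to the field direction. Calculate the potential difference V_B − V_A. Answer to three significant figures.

Only the component of displacement along E changes the potential: ΔV = −E·d·cosθ.
ΔV = −(3.16×10⁴ V/m)(0.574 m)cos37° = -1.45×10⁴ V.

-1.45×10⁴ V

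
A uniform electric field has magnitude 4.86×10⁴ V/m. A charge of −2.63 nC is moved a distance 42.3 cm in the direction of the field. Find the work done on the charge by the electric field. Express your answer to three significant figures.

-5.41×10⁻⁵ J

The potential change for a displacement 42.3 cm in the direction of the field is ΔV = −Ed = -2.06×10⁴ V.
W_field = −qΔV = -5.41×10⁻⁵ J.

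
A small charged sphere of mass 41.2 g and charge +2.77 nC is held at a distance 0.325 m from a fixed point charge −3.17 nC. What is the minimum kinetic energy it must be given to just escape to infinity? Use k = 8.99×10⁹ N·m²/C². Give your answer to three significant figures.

To just escape, total mechanical energy must reach zero at infinity: ½mv²_min + U = 0, so ½mv²_min = −U = |kQq|/r.
|U| = |kQq|/r = (8.99×10⁹ N·m²/C²)(3.17×10⁻⁹)(2.77×10⁻⁹)/(0.325) = 2.43×10⁻⁷ J.

2.43×10⁻⁷ J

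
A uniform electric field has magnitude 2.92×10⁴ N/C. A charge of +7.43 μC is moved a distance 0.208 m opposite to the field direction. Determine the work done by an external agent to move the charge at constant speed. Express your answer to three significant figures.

The potential change for a displacement 0.208 m opposite to the field direction is ΔV = +Ed = 6070 V.
W_ext = qΔV = 0.0451 J.

0.0451 J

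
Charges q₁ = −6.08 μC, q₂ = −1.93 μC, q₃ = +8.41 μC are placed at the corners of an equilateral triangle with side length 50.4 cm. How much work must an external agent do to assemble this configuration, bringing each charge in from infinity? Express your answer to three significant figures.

The work to assemble the configuration equals its total potential energy, U = Σ kqᵢqⱼ/rᵢⱼ over all pairs.
All three pair separations equal the side length, 0.504 m.
U = (0.209) + (-0.912) + (-0.290) = -0.992 J.

-0.992 J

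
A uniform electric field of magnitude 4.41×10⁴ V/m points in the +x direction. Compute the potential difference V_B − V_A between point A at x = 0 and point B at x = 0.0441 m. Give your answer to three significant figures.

In a uniform field, potential decreases in the direction of E: V_B − V_A = −E·Δx.
V_B − V_A = −(4.41×10⁴ V/m)(0.0441 m) = -1940 V.

-1940 V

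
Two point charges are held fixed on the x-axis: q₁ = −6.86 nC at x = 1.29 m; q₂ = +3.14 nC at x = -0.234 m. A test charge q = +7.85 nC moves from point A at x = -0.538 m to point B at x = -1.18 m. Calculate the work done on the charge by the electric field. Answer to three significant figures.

The work done by the electric force is W_field = −ΔU = −q(V_B − V_A) = q(V_A − V_B).
At A: distances to the source charges are 1.83 m, 0.304 m; V_A = Σ kqᵢ/rᵢ = 59.1 V.
At B: distances to the source charges are 2.47 m, 0.946 m; V_B = Σ kqᵢ/rᵢ = 4.87 V.
ΔV = V_B − V_A = -54.2 V.
W_field = −qΔV = −(7.85×10⁻⁹ C)(-54.2 V) = 4.26×10⁻⁷ J.

4.26×10⁻⁷ J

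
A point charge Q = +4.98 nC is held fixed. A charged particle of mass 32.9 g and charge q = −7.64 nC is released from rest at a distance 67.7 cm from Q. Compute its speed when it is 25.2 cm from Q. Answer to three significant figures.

Only the electrostatic force acts, so mechanical energy is conserved: ½mv² = U₁ − U₂ = kQq(1/r₁ − 1/r₂).
U₁ − U₂ = (8.99×10⁹ N·m²/C²)(4.98×10⁻⁹ C)(-7.64×10⁻⁹ C)(1/0.677 − 1/0.252) = 8.52×10⁻⁷ J.
v = √(2·8.52×10⁻⁷/0.0329) = 7.20×10⁻³ m/s.

7.20×10⁻³ m/s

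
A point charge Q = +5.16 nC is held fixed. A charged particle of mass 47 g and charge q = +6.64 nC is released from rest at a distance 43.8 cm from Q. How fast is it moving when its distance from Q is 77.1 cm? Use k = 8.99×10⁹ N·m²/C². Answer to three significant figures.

3.60×10⁻³ m/s

Only the electrostatic force acts, so mechanical energy is conserved: ½mv² = U₁ − U₂ = kQq(1/r₁ − 1/r₂).
U₁ − U₂ = (8.99×10⁹ N·m²/C²)(5.16×10⁻⁹ C)(6.64×10⁻⁹ C)(1/0.438 − 1/0.771) = 3.04×10⁻⁷ J.
v = √(2·3.04×10⁻⁷/0.0470) = 3.60×10⁻³ m/s.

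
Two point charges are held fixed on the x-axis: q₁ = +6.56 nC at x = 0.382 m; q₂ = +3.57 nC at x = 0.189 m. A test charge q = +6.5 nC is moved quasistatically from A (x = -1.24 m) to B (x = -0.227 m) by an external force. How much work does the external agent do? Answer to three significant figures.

For quasistatic motion the external work equals the change in potential energy: W_ext = qΔV = q(V_B − V_A).
At A: distances to the source charges are 1.62 m, 1.43 m; V_A = Σ kqᵢ/rᵢ = 58.8 V.
At B: distances to the source charges are 0.609 m, 0.416 m; V_B = Σ kqᵢ/rᵢ = 174 V.
ΔV = V_B − V_A = 115 V.
W_ext = qΔV = (6.50×10⁻⁹ C)(115 V) = 7.49×10⁻⁷ J.

7.49×10⁻⁷ J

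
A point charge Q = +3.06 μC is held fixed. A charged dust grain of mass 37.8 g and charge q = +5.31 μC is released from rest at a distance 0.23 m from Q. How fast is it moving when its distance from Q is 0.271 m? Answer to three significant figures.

2.25 m/s

Only the electrostatic force acts, so mechanical energy is conserved: ½mv² = U₁ − U₂ = kQq(1/r₁ − 1/r₂).
U₁ − U₂ = (8.99×10⁹ N·m²/C²)(3.06×10⁻⁶ C)(5.31×10⁻⁶ C)(1/0.230 − 1/0.271) = 0.0961 J.
v = √(2·0.0961/0.0378) = 2.25 m/s.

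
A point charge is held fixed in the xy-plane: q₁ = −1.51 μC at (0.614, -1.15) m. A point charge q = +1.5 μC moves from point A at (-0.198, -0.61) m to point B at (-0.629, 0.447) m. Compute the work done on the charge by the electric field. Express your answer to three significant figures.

The work done by the electric force is W_field = −ΔU = −q(V_B − V_A) = q(V_A − V_B).
At A: distance to the source charge is 0.975 m; V_A = kq₁/r = -1.39×10⁴ V.
At B: distance to the source charge is 2.02 m; V_B = kq₁/r = -6710 V.
ΔV = V_B − V_A = 7210 V.
W_field = −qΔV = −(1.50×10⁻⁶ C)(7210 V) = -0.0108 J.

-0.0108 J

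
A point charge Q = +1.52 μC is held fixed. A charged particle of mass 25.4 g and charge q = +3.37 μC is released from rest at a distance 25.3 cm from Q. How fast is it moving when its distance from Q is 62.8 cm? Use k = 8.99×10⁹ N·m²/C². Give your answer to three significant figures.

Only the electrostatic force acts, so mechanical energy is conserved: ½mv² = U₁ − U₂ = kQq(1/r₁ − 1/r₂).
U₁ − U₂ = (8.99×10⁹ N·m²/C²)(1.52×10⁻⁶ C)(3.37×10⁻⁶ C)(1/0.253 − 1/0.628) = 0.109 J.
v = √(2·0.109/0.0254) = 2.93 m/s.

2.93 m/s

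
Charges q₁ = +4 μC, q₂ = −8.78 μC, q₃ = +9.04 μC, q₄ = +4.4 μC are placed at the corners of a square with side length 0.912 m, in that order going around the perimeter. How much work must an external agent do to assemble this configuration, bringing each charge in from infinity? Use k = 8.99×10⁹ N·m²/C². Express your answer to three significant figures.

The assembly work is the sum of pairwise potential energies, U = Σ_{i<j} kqᵢqⱼ/rᵢⱼ.
The four side pairs have separation 0.912 m and the two diagonal pairs 1.29 m.
Summing all 6 pair terms gives U = -0.580 J.

-0.580 J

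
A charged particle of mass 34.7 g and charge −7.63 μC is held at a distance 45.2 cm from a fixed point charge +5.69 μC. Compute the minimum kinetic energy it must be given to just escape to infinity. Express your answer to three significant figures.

0.863 J

To just escape, total mechanical energy must reach zero at infinity: ½mv²_min + U = 0, so ½mv²_min = −U = |kQq|/r.
|U| = |kQq|/r = (8.99×10⁹ N·m²/C²)(5.69×10⁻⁶)(7.63×10⁻⁶)/(0.452) = 0.863 J.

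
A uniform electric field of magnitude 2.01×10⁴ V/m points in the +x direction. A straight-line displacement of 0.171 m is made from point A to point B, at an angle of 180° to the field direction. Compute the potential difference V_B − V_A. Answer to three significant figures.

Only the component of displacement along E changes the potential: ΔV = −E·d·cosθ.
ΔV = −(2.01×10⁴ V/m)(0.171 m)cos180° = 3440 V.

3440 V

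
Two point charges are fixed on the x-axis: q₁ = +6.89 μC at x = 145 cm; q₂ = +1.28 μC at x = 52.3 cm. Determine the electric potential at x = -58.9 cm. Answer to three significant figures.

The total potential is the scalar sum of each charge's contribution, V = Σ kqᵢ/rᵢ.
Distances from the field point to each charge: r₁ = 2.04 m, r₂ = 1.11 m.
V = k[(6.89×10⁻⁶)/(2.04) + (1.28×10⁻⁶)/(1.11)] = 4.07×10⁴ V.

4.07×10⁴ V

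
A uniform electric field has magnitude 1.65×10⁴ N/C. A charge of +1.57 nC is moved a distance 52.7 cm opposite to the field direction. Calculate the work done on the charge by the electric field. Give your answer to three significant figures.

The potential change for a displacement 52.7 cm opposite to the field direction is ΔV = +Ed = 8700 V.
W_field = −qΔV = -1.37×10⁻⁵ J.

-1.37×10⁻⁵ J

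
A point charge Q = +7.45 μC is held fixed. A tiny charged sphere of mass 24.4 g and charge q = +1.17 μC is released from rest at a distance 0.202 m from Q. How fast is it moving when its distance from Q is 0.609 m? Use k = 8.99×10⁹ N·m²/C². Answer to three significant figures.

4.61 m/s

Only the electrostatic force acts, so mechanical energy is conserved: ½mv² = U₁ − U₂ = kQq(1/r₁ − 1/r₂).
U₁ − U₂ = (8.99×10⁹ N·m²/C²)(7.45×10⁻⁶ C)(1.17×10⁻⁶ C)(1/0.202 − 1/0.609) = 0.259 J.
v = √(2·0.259/0.0244) = 4.61 m/s.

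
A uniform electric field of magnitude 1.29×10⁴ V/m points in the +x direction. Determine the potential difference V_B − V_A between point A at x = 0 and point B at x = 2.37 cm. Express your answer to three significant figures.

In a uniform field, potential decreases in the direction of E: V_B − V_A = −E·Δx.
V_B − V_A = −(1.29×10⁴ V/m)(0.0237 m) = -306 V.

-306 V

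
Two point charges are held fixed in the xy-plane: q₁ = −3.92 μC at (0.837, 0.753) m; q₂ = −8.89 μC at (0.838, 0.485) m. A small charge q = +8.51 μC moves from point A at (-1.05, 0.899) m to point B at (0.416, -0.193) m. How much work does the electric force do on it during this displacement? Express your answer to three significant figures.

0.631 J

The work done by the electric force is W_field = −ΔU = −q(V_B − V_A) = q(V_A − V_B).
At A: distances to the source charges are 1.89 m, 1.93 m; V_A = Σ kqᵢ/rᵢ = -6.00×10⁴ V.
At B: distances to the source charges are 1.04 m, 0.799 m; V_B = Σ kqᵢ/rᵢ = -1.34×10⁵ V.
ΔV = V_B − V_A = -7.41×10⁴ V.
W_field = −qΔV = −(8.51×10⁻⁶ C)(-7.41×10⁴ V) = 0.631 J.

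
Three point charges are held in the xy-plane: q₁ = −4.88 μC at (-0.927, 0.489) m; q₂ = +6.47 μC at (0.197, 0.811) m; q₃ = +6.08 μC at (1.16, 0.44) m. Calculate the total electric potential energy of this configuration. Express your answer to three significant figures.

The assembly work is the sum of pairwise potential energies, U = Σ_{i<j} kqᵢqⱼ/rᵢⱼ.
Pair separations: r₁₂ = 1.17 m, r₁₃ = 2.09 m, r₂₃ = 1.03 m.
U = (-0.243) + (-0.128) + (0.343) = -0.0279 J.

-0.0279 J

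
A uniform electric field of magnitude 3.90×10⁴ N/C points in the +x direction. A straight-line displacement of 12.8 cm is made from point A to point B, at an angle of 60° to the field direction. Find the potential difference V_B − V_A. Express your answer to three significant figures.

Only the component of displacement along E changes the potential: ΔV = −E·d·cosθ.
ΔV = −(3.90×10⁴ V/m)(0.128 m)cos60° = -2500 V.

-2500 V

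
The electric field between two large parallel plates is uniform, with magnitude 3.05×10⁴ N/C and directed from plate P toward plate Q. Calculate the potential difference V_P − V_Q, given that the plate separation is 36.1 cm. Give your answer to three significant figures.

In a uniform field, potential decreases in the direction of E: ΔV = −E·d for a displacement d parallel to E.
Going from Q to P is a displacement of 36.1 cm opposite to the field, so V_P − V_Q = +Ed = 1.10×10⁴ V.

1.10×10⁴ V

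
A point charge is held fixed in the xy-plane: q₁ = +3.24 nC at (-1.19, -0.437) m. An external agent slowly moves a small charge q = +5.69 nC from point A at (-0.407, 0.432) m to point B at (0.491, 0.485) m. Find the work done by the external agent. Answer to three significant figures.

For quasistatic motion the external work equals the change in potential energy: W_ext = qΔV = q(V_B − V_A).
At A: distance to the source charge is 1.17 m; V_A = kq₁/r = 24.9 V.
At B: distance to the source charge is 1.92 m; V_B = kq₁/r = 15.2 V.
ΔV = V_B − V_A = -9.71 V.
W_ext = qΔV = (5.69×10⁻⁹ C)(-9.71 V) = -5.52×10⁻⁸ J.

-5.52×10⁻⁸ J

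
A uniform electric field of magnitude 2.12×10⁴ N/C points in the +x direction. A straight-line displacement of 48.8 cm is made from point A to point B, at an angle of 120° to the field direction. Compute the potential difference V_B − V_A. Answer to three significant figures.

Only the component of displacement along E changes the potential: ΔV = −E·d·cosθ.
ΔV = −(2.12×10⁴ V/m)(0.488 m)cos120° = 5170 V.

5170 V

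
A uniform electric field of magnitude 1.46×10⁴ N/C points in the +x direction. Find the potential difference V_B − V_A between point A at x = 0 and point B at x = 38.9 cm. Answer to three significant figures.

In a uniform field, potential decreases in the direction of E: V_B − V_A = −E·Δx.
V_B − V_A = −(1.46×10⁴ V/m)(0.389 m) = -5680 V.

-5680 V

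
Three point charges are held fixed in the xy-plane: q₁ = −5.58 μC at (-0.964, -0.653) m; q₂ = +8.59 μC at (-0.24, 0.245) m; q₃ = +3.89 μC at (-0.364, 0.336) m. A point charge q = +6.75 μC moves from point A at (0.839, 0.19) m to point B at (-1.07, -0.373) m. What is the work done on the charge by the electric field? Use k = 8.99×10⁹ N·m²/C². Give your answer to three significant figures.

The work done by the electric force is W_field = −ΔU = −q(V_B − V_A) = q(V_A − V_B).
At A: distances to the source charges are 1.99 m, 1.08 m, 1.21 m; V_A = Σ kqᵢ/rᵢ = 7.51×10⁴ V.
At B: distances to the source charges are 0.299 m, 1.03 m, 1.00 m; V_B = Σ kqᵢ/rᵢ = -5.80×10⁴ V.
ΔV = V_B − V_A = -1.33×10⁵ V.
W_field = −qΔV = −(6.75×10⁻⁶ C)(-1.33×10⁵ V) = 0.898 J.

0.898 J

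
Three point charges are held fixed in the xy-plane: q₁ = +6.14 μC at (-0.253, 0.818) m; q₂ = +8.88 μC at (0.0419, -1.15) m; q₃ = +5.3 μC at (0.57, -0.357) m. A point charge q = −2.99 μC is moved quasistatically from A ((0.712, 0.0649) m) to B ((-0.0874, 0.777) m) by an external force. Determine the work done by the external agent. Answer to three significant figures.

For quasistatic motion the external work equals the change in potential energy: W_ext = qΔV = q(V_B − V_A).
At A: distances to the source charges are 1.22 m, 1.39 m, 0.445 m; V_A = Σ kqᵢ/rᵢ = 2.10×10⁵ V.
At B: distances to the source charges are 0.171 m, 1.93 m, 1.31 m; V_B = Σ kqᵢ/rᵢ = 4.01×10⁵ V.
ΔV = V_B − V_A = 1.92×10⁵ V.
W_ext = qΔV = (-2.99×10⁻⁶ C)(1.92×10⁵ V) = -0.573 J.

-0.573 J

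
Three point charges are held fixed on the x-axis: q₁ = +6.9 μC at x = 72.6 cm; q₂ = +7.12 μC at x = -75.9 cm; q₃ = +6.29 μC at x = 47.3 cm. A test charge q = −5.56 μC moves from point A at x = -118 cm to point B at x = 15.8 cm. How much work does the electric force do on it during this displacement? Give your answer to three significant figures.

The work done by the electric force is W_field = −ΔU = −q(V_B − V_A) = q(V_A − V_B).
At A: distances to the source charges are 1.91 m, 0.421 m, 1.65 m; V_A = Σ kqᵢ/rᵢ = 2.19×10⁵ V.
At B: distances to the source charges are 0.568 m, 0.917 m, 0.315 m; V_B = Σ kqᵢ/rᵢ = 3.59×10⁵ V.
ΔV = V_B − V_A = 1.40×10⁵ V.
W_field = −qΔV = −(-5.56×10⁻⁶ C)(1.40×10⁵ V) = 0.777 J.

0.777 J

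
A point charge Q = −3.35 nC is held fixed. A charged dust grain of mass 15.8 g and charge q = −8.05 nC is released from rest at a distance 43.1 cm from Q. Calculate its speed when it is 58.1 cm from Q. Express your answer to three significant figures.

4.29×10⁻³ m/s

Only the electrostatic force acts, so mechanical energy is conserved: ½mv² = U₁ − U₂ = kQq(1/r₁ − 1/r₂).
U₁ − U₂ = (8.99×10⁹ N·m²/C²)(-3.35×10⁻⁹ C)(-8.05×10⁻⁹ C)(1/0.431 − 1/0.581) = 1.45×10⁻⁷ J.
v = √(2·1.45×10⁻⁷/0.0158) = 4.29×10⁻³ m/s.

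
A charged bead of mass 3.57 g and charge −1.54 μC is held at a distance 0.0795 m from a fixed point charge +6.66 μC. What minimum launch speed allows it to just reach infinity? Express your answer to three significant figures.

To just escape, total mechanical energy must reach zero at infinity: ½mv²_min + U = 0, so ½mv²_min = −U = |kQq|/r.
|U| = |kQq|/r = (8.99×10⁹ N·m²/C²)(6.66×10⁻⁶)(1.54×10⁻⁶)/(0.0795) = 1.16 J.
v_min = √(2|U|/m) = √(2·1.16/3.57×10⁻³) = 25.5 m/s.

25.5 m/s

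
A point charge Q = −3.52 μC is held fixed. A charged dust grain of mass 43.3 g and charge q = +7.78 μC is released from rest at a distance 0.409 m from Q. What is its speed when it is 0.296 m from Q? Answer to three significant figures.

3.26 m/s

Only the electrostatic force acts, so mechanical energy is conserved: ½mv² = U₁ − U₂ = kQq(1/r₁ − 1/r₂).
U₁ − U₂ = (8.99×10⁹ N·m²/C²)(-3.52×10⁻⁶ C)(7.78×10⁻⁶ C)(1/0.409 − 1/0.296) = 0.230 J.
v = √(2·0.230/0.0433) = 3.26 m/s.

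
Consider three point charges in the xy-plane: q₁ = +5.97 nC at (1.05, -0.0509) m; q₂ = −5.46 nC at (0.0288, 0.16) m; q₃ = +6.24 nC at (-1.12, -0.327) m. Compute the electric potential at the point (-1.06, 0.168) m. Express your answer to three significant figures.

Electric potential is a scalar, so the contributions from each charge add algebraically: V = Σ kqᵢ/rᵢ.
Distances from the field point to each charge: r₁ = 2.12 m, r₂ = 1.09 m, r₃ = 0.499 m.
V = k[(5.97×10⁻⁹)/(2.12) + (-5.46×10⁻⁹)/(1.09) + (6.24×10⁻⁹)/(0.499)] = 92.7 V.

92.7 V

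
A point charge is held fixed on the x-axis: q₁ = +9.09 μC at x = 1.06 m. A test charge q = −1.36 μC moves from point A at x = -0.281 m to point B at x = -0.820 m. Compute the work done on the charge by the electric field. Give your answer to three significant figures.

-0.0238 J

The work done by the electric force is W_field = −ΔU = −q(V_B − V_A) = q(V_A − V_B).
At A: distance to the source charge is 1.34 m; V_A = kq₁/r = 6.09×10⁴ V.
At B: distance to the source charge is 1.88 m; V_B = kq₁/r = 4.35×10⁴ V.
ΔV = V_B − V_A = -1.75×10⁴ V.
W_field = −qΔV = −(-1.36×10⁻⁶ C)(-1.75×10⁴ V) = -0.0238 J.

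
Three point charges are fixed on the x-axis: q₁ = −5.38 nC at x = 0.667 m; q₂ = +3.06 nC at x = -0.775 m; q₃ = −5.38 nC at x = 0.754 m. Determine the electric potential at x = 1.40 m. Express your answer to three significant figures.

Electric potential is a scalar, so the contributions from each charge add algebraically: V = Σ kqᵢ/rᵢ.
Distances from the field point to each charge: r₁ = 0.733 m, r₂ = 2.17 m, r₃ = 0.646 m.
V = k[(-5.38×10⁻⁹)/(0.733) + (3.06×10⁻⁹)/(2.17) + (-5.38×10⁻⁹)/(0.646)] = -128 V.

-128 V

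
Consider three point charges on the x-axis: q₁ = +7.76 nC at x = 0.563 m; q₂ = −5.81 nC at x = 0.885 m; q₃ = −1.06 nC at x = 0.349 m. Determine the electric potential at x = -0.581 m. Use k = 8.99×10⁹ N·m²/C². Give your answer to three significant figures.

Electric potential is a scalar, so the contributions from each charge add algebraically: V = Σ kqᵢ/rᵢ.
Distances from the field point to each charge: r₁ = 1.14 m, r₂ = 1.47 m, r₃ = 0.930 m.
V = k[(7.76×10⁻⁹)/(1.14) + (-5.81×10⁻⁹)/(1.47) + (-1.06×10⁻⁹)/(0.930)] = 15.1 V.

15.1 V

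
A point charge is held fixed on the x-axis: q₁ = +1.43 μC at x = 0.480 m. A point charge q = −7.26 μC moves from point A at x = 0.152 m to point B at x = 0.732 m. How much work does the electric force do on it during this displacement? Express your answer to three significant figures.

The work done by the electric force is W_field = −ΔU = −q(V_B − V_A) = q(V_A − V_B).
At A: distance to the source charge is 0.328 m; V_A = kq₁/r = 3.92×10⁴ V.
At B: distance to the source charge is 0.252 m; V_B = kq₁/r = 5.10×10⁴ V.
ΔV = V_B − V_A = 1.18×10⁴ V.
W_field = −qΔV = −(-7.26×10⁻⁶ C)(1.18×10⁴ V) = 0.0858 J.

0.0858 J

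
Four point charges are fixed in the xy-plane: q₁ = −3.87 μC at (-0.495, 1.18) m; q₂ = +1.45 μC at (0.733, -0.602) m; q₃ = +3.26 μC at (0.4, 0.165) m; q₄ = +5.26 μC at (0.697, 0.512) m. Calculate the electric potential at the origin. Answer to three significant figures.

1.09×10⁵ V

Electric potential is a scalar, so the contributions from each charge add algebraically: V = Σ kqᵢ/rᵢ.
Distances from the field point to each charge: r₁ = 1.28 m, r₂ = 0.949 m, r₃ = 0.433 m, r₄ = 0.865 m.
V = k[(-3.87×10⁻⁶)/(1.28) + (1.45×10⁻⁶)/(0.949) + (3.26×10⁻⁶)/(0.433) + (5.26×10⁻⁶)/(0.865)] = 1.09×10⁵ V.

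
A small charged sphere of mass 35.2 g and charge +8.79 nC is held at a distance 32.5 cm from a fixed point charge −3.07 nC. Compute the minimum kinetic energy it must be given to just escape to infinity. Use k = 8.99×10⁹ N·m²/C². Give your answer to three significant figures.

To just escape, total mechanical energy must reach zero at infinity: ½mv²_min + U = 0, so ½mv²_min = −U = |kQq|/r.
|U| = |kQq|/r = (8.99×10⁹ N·m²/C²)(3.07×10⁻⁹)(8.79×10⁻⁹)/(0.325) = 7.46×10⁻⁷ J.

7.46×10⁻⁷ J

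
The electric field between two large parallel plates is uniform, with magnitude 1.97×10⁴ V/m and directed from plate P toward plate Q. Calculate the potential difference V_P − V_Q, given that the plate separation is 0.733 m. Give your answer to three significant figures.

In a uniform field, potential decreases in the direction of E: ΔV = −E·d for a displacement d parallel to E.
Going from Q to P is a displacement of 0.733 m opposite to the field, so V_P − V_Q = +Ed = 1.44×10⁴ V.

1.44×10⁴ V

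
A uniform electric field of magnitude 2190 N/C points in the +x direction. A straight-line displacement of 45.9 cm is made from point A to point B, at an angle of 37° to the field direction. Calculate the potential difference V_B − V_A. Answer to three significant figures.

-803 V

Only the component of displacement along E changes the potential: ΔV = −E·d·cosθ.
ΔV = −(2190 V/m)(0.459 m)cos37° = -803 V.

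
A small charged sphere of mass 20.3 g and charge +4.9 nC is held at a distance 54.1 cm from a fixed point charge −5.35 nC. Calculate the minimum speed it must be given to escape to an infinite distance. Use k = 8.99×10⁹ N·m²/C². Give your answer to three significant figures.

6.55×10⁻³ m/s

To just escape, total mechanical energy must reach zero at infinity: ½mv²_min + U = 0, so ½mv²_min = −U = |kQq|/r.
|U| = |kQq|/r = (8.99×10⁹ N·m²/C²)(5.35×10⁻⁹)(4.90×10⁻⁹)/(0.541) = 4.36×10⁻⁷ J.
v_min = √(2|U|/m) = √(2·4.36×10⁻⁷/0.0203) = 6.55×10⁻³ m/s.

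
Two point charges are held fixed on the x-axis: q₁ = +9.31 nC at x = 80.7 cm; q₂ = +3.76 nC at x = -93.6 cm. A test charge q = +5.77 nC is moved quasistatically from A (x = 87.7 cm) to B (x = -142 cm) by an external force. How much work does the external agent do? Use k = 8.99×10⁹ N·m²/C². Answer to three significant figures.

-6.39×10⁻⁶ J

For quasistatic motion the external work equals the change in potential energy: W_ext = qΔV = q(V_B − V_A).
At A: distances to the source charges are 0.0700 m, 1.81 m; V_A = Σ kqᵢ/rᵢ = 1210 V.
At B: distances to the source charges are 2.23 m, 0.484 m; V_B = Σ kqᵢ/rᵢ = 107 V.
ΔV = V_B − V_A = -1110 V.
W_ext = qΔV = (5.77×10⁻⁹ C)(-1110 V) = -6.39×10⁻⁶ J.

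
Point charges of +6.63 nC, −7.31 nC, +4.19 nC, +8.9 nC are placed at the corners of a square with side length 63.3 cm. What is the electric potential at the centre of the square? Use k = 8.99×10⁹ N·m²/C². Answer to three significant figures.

249 V

Electric potential is a scalar, so the contributions from each charge add algebraically: V = Σ kqᵢ/rᵢ.
The distance from each corner to the centre is a√2/2 = 0.448 m.
V = k[(6.63×10⁻⁹)/(0.448) + (-7.31×10⁻⁹)/(0.448) + (4.19×10⁻⁹)/(0.448) + (8.90×10⁻⁹)/(0.448)] = 249 V.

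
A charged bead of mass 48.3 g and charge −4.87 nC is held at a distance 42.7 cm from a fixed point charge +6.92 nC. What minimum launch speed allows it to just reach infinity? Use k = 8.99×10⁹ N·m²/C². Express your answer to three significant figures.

To just escape, total mechanical energy must reach zero at infinity: ½mv²_min + U = 0, so ½mv²_min = −U = |kQq|/r.
|U| = |kQq|/r = (8.99×10⁹ N·m²/C²)(6.92×10⁻⁹)(4.87×10⁻⁹)/(0.427) = 7.10×10⁻⁷ J.
v_min = √(2|U|/m) = √(2·7.10×10⁻⁷/0.0483) = 5.42×10⁻³ m/s.

5.42×10⁻³ m/s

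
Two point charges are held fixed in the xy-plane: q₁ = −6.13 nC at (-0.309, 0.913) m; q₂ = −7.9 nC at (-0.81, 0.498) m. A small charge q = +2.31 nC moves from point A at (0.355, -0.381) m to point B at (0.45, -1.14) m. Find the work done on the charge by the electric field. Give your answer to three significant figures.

The work done by the electric force is W_field = −ΔU = −q(V_B − V_A) = q(V_A − V_B).
At A: distances to the source charges are 1.45 m, 1.46 m; V_A = Σ kqᵢ/rᵢ = -86.6 V.
At B: distances to the source charges are 2.19 m, 2.07 m; V_B = Σ kqᵢ/rᵢ = -59.5 V.
ΔV = V_B − V_A = 27.0 V.
W_field = −qΔV = −(2.31×10⁻⁹ C)(27.0 V) = -6.24×10⁻⁸ J.

-6.24×10⁻⁸ J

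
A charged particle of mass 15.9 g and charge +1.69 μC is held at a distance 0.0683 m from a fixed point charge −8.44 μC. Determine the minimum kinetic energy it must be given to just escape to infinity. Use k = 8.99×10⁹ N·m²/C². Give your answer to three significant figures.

1.88 J

To just escape, total mechanical energy must reach zero at infinity: ½mv²_min + U = 0, so ½mv²_min = −U = |kQq|/r.
|U| = |kQq|/r = (8.99×10⁹ N·m²/C²)(8.44×10⁻⁶)(1.69×10⁻⁶)/(0.0683) = 1.88 J.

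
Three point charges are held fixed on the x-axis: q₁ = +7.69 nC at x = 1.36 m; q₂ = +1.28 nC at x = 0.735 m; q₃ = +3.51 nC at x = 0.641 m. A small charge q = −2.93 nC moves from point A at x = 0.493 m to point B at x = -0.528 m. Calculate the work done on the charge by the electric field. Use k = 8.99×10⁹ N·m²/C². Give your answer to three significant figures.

The work done by the electric force is W_field = −ΔU = −q(V_B − V_A) = q(V_A − V_B).
At A: distances to the source charges are 0.867 m, 0.242 m, 0.148 m; V_A = Σ kqᵢ/rᵢ = 340 V.
At B: distances to the source charges are 1.89 m, 1.26 m, 1.17 m; V_B = Σ kqᵢ/rᵢ = 72.7 V.
ΔV = V_B − V_A = -268 V.
W_field = −qΔV = −(-2.93×10⁻⁹ C)(-268 V) = -7.85×10⁻⁷ J.

-7.85×10⁻⁷ J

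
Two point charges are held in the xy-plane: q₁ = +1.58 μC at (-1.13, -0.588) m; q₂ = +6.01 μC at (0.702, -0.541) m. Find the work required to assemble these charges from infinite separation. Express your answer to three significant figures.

0.0466 J

The assembly work is the sum of pairwise potential energies, U = Σ_{i<j} kqᵢqⱼ/rᵢⱼ.
Pair separations: r₁₂ = 1.83 m.
U = (0.0466) = 0.0466 J.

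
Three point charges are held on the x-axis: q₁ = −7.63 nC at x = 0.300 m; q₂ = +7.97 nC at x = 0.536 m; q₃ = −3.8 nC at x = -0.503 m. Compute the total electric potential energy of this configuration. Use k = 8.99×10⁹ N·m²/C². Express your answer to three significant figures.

The work to assemble the configuration equals its total potential energy, U = Σ kqᵢqⱼ/rᵢⱼ over all pairs.
Pair separations: r₁₂ = 0.236 m, r₁₃ = 0.803 m, r₂₃ = 1.04 m.
U = (-2.32×10⁻⁶) + (3.25×10⁻⁷) + (-2.62×10⁻⁷) = -2.25×10⁻⁶ J.

-2.25×10⁻⁶ J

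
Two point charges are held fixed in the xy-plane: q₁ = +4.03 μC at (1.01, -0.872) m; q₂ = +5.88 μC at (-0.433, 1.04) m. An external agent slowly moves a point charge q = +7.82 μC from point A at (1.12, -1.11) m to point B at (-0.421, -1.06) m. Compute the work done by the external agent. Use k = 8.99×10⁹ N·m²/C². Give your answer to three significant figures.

For quasistatic motion the external work equals the change in potential energy: W_ext = qΔV = q(V_B − V_A).
At A: distances to the source charges are 0.262 m, 2.65 m; V_A = Σ kqᵢ/rᵢ = 1.58×10⁵ V.
At B: distances to the source charges are 1.44 m, 2.10 m; V_B = Σ kqᵢ/rᵢ = 5.03×10⁴ V.
ΔV = V_B − V_A = -1.08×10⁵ V.
W_ext = qΔV = (7.82×10⁻⁶ C)(-1.08×10⁵ V) = -0.843 J.

-0.843 J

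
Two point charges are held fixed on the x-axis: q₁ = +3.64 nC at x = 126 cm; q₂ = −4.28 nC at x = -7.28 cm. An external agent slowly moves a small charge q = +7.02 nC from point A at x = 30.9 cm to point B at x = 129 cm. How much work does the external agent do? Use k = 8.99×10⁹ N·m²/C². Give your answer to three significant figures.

7.93×10⁻⁶ J

For quasistatic motion the external work equals the change in potential energy: W_ext = qΔV = q(V_B − V_A).
At A: distances to the source charges are 0.951 m, 0.382 m; V_A = Σ kqᵢ/rᵢ = -66.4 V.
At B: distances to the source charges are 0.0300 m, 1.36 m; V_B = Σ kqᵢ/rᵢ = 1060 V.
ΔV = V_B − V_A = 1130 V.
W_ext = qΔV = (7.02×10⁻⁹ C)(1130 V) = 7.93×10⁻⁶ J.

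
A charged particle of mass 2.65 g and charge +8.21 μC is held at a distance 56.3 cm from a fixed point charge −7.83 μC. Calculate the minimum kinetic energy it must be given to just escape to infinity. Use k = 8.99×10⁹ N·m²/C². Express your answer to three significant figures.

To just escape, total mechanical energy must reach zero at infinity: ½mv²_min + U = 0, so ½mv²_min = −U = |kQq|/r.
|U| = |kQq|/r = (8.99×10⁹ N·m²/C²)(7.83×10⁻⁶)(8.21×10⁻⁶)/(0.563) = 1.03 J.

1.03 J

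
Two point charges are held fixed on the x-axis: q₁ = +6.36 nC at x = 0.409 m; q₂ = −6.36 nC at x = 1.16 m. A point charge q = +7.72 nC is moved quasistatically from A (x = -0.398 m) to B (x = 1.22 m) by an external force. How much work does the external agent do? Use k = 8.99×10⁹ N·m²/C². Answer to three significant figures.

For quasistatic motion the external work equals the change in potential energy: W_ext = qΔV = q(V_B − V_A).
At A: distances to the source charges are 0.807 m, 1.56 m; V_A = Σ kqᵢ/rᵢ = 34.2 V.
At B: distances to the source charges are 0.811 m, 0.0600 m; V_B = Σ kqᵢ/rᵢ = -882 V.
ΔV = V_B − V_A = -917 V.
W_ext = qΔV = (7.72×10⁻⁹ C)(-917 V) = -7.08×10⁻⁶ J.

-7.08×10⁻⁶ J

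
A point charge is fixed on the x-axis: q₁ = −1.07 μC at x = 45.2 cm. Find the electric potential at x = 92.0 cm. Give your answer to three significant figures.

Electric potential is a scalar, so the contributions from each charge add algebraically: V = Σ kqᵢ/rᵢ.
V = k[(-1.07×10⁻⁶)/(0.468)] = -2.06×10⁴ V.

-2.06×10⁴ V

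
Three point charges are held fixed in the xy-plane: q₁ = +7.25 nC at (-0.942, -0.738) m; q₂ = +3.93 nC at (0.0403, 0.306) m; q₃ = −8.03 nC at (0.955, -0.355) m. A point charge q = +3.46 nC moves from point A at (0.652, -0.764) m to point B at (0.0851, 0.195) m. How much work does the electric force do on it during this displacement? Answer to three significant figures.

The work done by the electric force is W_field = −ΔU = −q(V_B − V_A) = q(V_A − V_B).
At A: distances to the source charges are 1.59 m, 1.23 m, 0.509 m; V_A = Σ kqᵢ/rᵢ = -72.3 V.
At B: distances to the source charges are 1.39 m, 0.120 m, 1.03 m; V_B = Σ kqᵢ/rᵢ = 272 V.
ΔV = V_B − V_A = 344 V.
W_field = −qΔV = −(3.46×10⁻⁹ C)(344 V) = -1.19×10⁻⁶ J.

-1.19×10⁻⁶ J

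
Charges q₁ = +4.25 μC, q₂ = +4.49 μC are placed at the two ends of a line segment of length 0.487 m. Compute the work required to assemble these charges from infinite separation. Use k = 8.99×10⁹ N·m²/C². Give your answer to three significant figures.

The assembly work is the sum of pairwise potential energies, U = Σ_{i<j} kqᵢqⱼ/rᵢⱼ.
The separation is r = 0.487 m.
U = (0.352) = 0.352 J.

0.352 J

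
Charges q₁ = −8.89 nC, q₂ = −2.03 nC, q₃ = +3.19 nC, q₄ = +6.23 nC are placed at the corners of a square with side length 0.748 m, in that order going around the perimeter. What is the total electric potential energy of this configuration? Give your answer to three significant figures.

-6.36×10⁻⁷ J

The assembly work is the sum of pairwise potential energies, U = Σ_{i<j} kqᵢqⱼ/rᵢⱼ.
The four side pairs have separation 0.748 m and the two diagonal pairs 1.06 m.
Summing all 6 pair terms gives U = -6.36×10⁻⁷ J.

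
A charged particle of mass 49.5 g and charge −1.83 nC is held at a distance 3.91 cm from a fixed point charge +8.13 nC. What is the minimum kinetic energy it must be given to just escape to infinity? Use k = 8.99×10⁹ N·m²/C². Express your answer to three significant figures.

To just escape, total mechanical energy must reach zero at infinity: ½mv²_min + U = 0, so ½mv²_min = −U = |kQq|/r.
|U| = |kQq|/r = (8.99×10⁹ N·m²/C²)(8.13×10⁻⁹)(1.83×10⁻⁹)/(0.0391) = 3.42×10⁻⁶ J.

3.42×10⁻⁶ J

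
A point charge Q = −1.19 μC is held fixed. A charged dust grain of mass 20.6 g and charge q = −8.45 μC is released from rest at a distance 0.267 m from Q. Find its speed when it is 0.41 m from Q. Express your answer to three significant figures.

Only the electrostatic force acts, so mechanical energy is conserved: ½mv² = U₁ − U₂ = kQq(1/r₁ − 1/r₂).
U₁ − U₂ = (8.99×10⁹ N·m²/C²)(-1.19×10⁻⁶ C)(-8.45×10⁻⁶ C)(1/0.267 − 1/0.410) = 0.118 J.
v = √(2·0.118/0.0206) = 3.39 m/s.

3.39 m/s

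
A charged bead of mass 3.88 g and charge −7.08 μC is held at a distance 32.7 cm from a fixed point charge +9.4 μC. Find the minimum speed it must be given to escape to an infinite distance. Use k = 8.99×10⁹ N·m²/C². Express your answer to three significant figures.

To just escape, total mechanical energy must reach zero at infinity: ½mv²_min + U = 0, so ½mv²_min = −U = |kQq|/r.
|U| = |kQq|/r = (8.99×10⁹ N·m²/C²)(9.40×10⁻⁶)(7.08×10⁻⁶)/(0.327) = 1.83 J.
v_min = √(2|U|/m) = √(2·1.83/3.88×10⁻³) = 30.7 m/s.

30.7 m/s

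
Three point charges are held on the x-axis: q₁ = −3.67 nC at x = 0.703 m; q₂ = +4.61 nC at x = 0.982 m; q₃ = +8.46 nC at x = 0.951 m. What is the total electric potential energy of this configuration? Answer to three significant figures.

The work to assemble the configuration equals its total potential energy, U = Σ kqᵢqⱼ/rᵢⱼ over all pairs.
Pair separations: r₁₂ = 0.279 m, r₁₃ = 0.248 m, r₂₃ = 0.0310 m.
U = (-5.45×10⁻⁷) + (-1.13×10⁻⁶) + (1.13×10⁻⁵) = 9.64×10⁻⁶ J.

9.64×10⁻⁶ J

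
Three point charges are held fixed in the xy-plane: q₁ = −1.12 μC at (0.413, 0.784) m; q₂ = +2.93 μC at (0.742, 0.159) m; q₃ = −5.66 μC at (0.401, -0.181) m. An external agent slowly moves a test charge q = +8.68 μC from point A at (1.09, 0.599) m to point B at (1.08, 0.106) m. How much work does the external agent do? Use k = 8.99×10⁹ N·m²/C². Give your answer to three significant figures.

0.119 J

For quasistatic motion the external work equals the change in potential energy: W_ext = qΔV = q(V_B − V_A).
At A: distances to the source charges are 0.702 m, 0.561 m, 1.04 m; V_A = Σ kqᵢ/rᵢ = -1.63×10⁴ V.
At B: distances to the source charges are 0.951 m, 0.342 m, 0.737 m; V_B = Σ kqᵢ/rᵢ = -2620 V.
ΔV = V_B − V_A = 1.37×10⁴ V.
W_ext = qΔV = (8.68×10⁻⁶ C)(1.37×10⁴ V) = 0.119 J.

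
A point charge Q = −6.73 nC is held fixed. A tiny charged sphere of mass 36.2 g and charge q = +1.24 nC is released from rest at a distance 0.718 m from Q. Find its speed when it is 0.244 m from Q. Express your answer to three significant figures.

3.35×10⁻³ m/s

Only the electrostatic force acts, so mechanical energy is conserved: ½mv² = U₁ − U₂ = kQq(1/r₁ − 1/r₂).
U₁ − U₂ = (8.99×10⁹ N·m²/C²)(-6.73×10⁻⁹ C)(1.24×10⁻⁹ C)(1/0.718 − 1/0.244) = 2.03×10⁻⁷ J.
v = √(2·2.03×10⁻⁷/0.0362) = 3.35×10⁻³ m/s.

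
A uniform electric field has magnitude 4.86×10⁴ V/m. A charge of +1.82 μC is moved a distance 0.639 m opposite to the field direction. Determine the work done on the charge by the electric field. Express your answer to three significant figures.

The potential change for a displacement 0.639 m opposite to the field direction is ΔV = +Ed = 3.11×10⁴ V.
W_field = −qΔV = -0.0565 J.

-0.0565 J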